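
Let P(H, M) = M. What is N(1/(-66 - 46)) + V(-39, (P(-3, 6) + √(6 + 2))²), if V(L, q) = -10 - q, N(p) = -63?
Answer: -117 - 24*√2 ≈ -150.94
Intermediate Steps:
N(1/(-66 - 46)) + V(-39, (P(-3, 6) + √(6 + 2))²) = -63 + (-10 - (6 + √(6 + 2))²) = -63 + (-10 - (6 + √8)²) = -63 + (-10 - (6 + 2*√2)²) = -73 - (6 + 2*√2)²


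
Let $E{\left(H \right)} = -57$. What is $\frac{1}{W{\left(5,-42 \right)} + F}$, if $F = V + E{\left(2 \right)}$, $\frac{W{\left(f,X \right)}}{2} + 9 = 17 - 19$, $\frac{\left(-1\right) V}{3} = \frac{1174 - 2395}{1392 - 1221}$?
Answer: $- \frac{19}{1094} \approx -0.017367$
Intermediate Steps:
$V = \frac{407}{19}$ ($V = - 3 \frac{1174 - 2395}{1392 - 1221} = - 3 \left(- \frac{1221}{171}\right) = - 3 \left(\left(-1221\right) \frac{1}{171}\right) = \left(-3\right) \left(- \frac{407}{57}\right) = \frac{407}{19} \approx 21.421$)
$W{\left(f,X \right)} = -22$ ($W{\left(f,X \right)} = -18 + 2 \left(17 - 19\right) = -18 + 2 \left(-2\right) = -18 - 4 = -22$)
$F = - \frac{676}{19}$ ($F = \frac{407}{19} - 57 = - \frac{676}{19} \approx -35.579$)
$\frac{1}{W{\left(5,-42 \right)} + F} = \frac{1}{-22 - \frac{676}{19}} = \frac{1}{- \frac{1094}{19}} = - \frac{19}{1094}$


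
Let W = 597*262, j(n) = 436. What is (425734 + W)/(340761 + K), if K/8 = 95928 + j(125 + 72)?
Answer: 582148/1111673 ≈ 0.52367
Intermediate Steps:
K = 770912 (K = 8*(95928 + 436) = 8*96364 = 770912)
W = 156414
(425734 + W)/(340761 + K) = (425734 + 156414)/(340761 + 770912) = 582148/1111673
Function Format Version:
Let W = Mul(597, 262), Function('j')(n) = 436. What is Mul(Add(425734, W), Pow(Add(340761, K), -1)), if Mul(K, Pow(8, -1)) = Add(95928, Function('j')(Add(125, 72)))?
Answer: Rational(582148, 1111673) ≈ 0.52367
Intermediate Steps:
K = 770912 (K = Mul(8, Add(95928, 436)) = Mul(8, 96364) = 770912)
W = 156414
Mul(Add(425734, W), Pow(Add(340761, K), -1)) = Mul(Add(425734, 156414), Pow(Add(340761, 770912), -1)) = Mul(582148, Pow(1111673, -1)) = Mul(582148, Rational(1, 1111673)) = Rational(582148, 1111673)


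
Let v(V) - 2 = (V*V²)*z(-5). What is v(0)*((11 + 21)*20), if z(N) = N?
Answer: 1280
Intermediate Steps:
v(V) = 2 - 5*V³ (v(V) = 2 + (V*V²)*(-5) = 2 + V³*(-5) = 2 - 5*V³)
v(0)*((11 + 21)*20) = (2 - 5*0³)*((11 + 21)*20) = (2 - 5*0)*(32*20) = (2 + 0)*640 = 2*640 = 1280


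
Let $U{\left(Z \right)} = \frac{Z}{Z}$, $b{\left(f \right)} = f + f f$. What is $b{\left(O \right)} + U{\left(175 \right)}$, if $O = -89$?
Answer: $7833$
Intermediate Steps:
$b{\left(f \right)} = f + f^{2}$
$U{\left(Z \right)} = 1$
$b{\left(O \right)} + U{\left(175 \right)} = - 89 \left(1 - 89\right) + 1 = \left(-89\right) \left(-88\right) + 1 = 7832 + 1 = 7833$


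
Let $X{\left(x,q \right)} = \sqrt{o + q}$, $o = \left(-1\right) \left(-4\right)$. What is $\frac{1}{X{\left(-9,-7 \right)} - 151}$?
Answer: $- \frac{151}{22804} - \frac{i \sqrt{3}}{22804} \approx -0.0066216 - 7.5954 \cdot 10^{-5} i$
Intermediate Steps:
$o = 4$
$X{\left(x,q \right)} = \sqrt{4 + q}$
$\frac{1}{X{\left(-9,-7 \right)} - 151} = \frac{1}{\sqrt{4 - 7} - 151} = \frac{1}{\sqrt{-3} - 151} = \frac{1}{i \sqrt{3} - 151} = \frac{1}{-151 + i \sqrt{3}}$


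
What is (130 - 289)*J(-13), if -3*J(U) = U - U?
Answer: 0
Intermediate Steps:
J(U) = 0 (J(U) = -(U - U)/3 = -1/3*0 = 0)
(130 - 289)*J(-13) = (130 - 289)*0 = -159*0 = 0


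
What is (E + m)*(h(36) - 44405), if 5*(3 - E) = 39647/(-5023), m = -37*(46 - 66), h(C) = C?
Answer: -829704381948/25115 ≈ -3.3036e+7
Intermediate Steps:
m = 740 (m = -37*(-20) = 740)
E = 114992/25115 (E = 3 - 39647/(5*(-5023)) = 3 - 39647*(-1)/(5*5023) = 3 - 1/5*(-39647/5023) = 3 + 39647/25115 = 114992/25115 ≈ 4.5786)
(E + m)*(h(36) - 44405) = (114992/25115 + 740)*(36 - 44405) = (18700092/25115)*(-44369) = -829704381948/25115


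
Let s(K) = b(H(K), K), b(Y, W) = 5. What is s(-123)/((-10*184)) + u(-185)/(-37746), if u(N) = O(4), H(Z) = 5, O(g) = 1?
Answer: -19057/6945264 ≈ -0.0027439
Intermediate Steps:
u(N) = 1
s(K) = 5
s(-123)/((-10*184)) + u(-185)/(-37746) = 5/((-10*184)) + 1/(-37746) = 5/(-1840) + 1*(-1/37746) = 5*(-1/1840) - 1/37746 = -1/368 - 1/37746 = -19057/6945264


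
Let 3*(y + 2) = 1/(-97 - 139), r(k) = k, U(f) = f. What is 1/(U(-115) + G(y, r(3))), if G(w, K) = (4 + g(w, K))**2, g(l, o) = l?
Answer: -501264/55643135 ≈ -0.0090086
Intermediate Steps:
y = -1417/708 (y = -2 + 1/(3*(-97 - 139)) = -2 + (1/3)/(-236) = -2 + (1/3)*(-1/236) = -2 - 1/708 = -1417/708 ≈ -2.0014)
G(w, K) = (4 + w)**2
1/(U(-115) + G(y, r(3))) = 1/(-115 + (4 - 1417/708)**2) = 1/(-115 + (1415/708)**2) = 1/(-115 + 2002225/501264) = 1/(-55643135/501264) = -501264/55643135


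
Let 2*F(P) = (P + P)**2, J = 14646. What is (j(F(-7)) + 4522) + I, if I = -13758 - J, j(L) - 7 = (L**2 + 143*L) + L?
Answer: -159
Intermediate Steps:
F(P) = 2*P**2 (F(P) = (P + P)**2/2 = (2*P)**2/2 = (4*P**2)/2 = 2*P**2)
j(L) = 7 + L**2 + 144*L (j(L) = 7 + ((L**2 + 143*L) + L) = 7 + (L**2 + 144*L) = 7 + L**2 + 144*L)
I = -28404 (I = -13758 - 1*14646 = -13758 - 14646 = -28404)
(j(F(-7)) + 4522) + I = ((7 + (2*(-7)**2)**2 + 144*(2*(-7)**2)) + 4522) - 28404 = ((7 + (2*49)**2 + 144*(2*49)) + 4522) - 28404 = ((7 + 98**2 + 144*98) + 4522) - 28404 = ((7 + 9604 + 14112) + 4522) - 28404 = (23723 + 4522) - 28404 = 28245 - 28404 = -159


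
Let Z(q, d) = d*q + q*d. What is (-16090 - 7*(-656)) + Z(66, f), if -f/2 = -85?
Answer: 10942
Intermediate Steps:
f = 170 (f = -2*(-85) = 170)
Z(q, d) = 2*d*q (Z(q, d) = d*q + d*q = 2*d*q)
(-16090 - 7*(-656)) + Z(66, f) = (-16090 - 7*(-656)) + 2*170*66 = (-16090 + 4592) + 22440 = -11498 + 22440 = 10942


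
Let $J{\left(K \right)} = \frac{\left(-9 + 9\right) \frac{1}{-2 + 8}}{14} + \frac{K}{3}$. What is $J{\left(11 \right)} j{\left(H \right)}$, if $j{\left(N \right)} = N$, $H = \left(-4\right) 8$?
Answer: $- \frac{352}{3} \approx -117.33$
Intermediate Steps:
$J{\left(K \right)} = \frac{K}{3}$ ($J{\left(K \right)} = \frac{0}{6} \cdot \frac{1}{14} + K \frac{1}{3} = 0 \cdot \frac{1}{6} \cdot \frac{1}{14} + \frac{K}{3} = 0 \cdot \frac{1}{14} + \frac{K}{3} = 0 + \frac{K}{3} = \frac{K}{3}$)
$H = -32$
$J{\left(11 \right)} j{\left(H \right)} = \frac{1}{3} \cdot 11 \left(-32\right) = \frac{11}{3} \left(-32\right) = - \frac{352}{3}$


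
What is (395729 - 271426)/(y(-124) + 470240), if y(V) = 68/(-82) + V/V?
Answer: 5096423/19279847 ≈ 0.26434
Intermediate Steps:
y(V) = 7/41 (y(V) = 68*(-1/82) + 1 = -34/41 + 1 = 7/41)
(395729 - 271426)/(y(-124) + 470240) = (395729 - 271426)/(7/41 + 470240) = 124303/(19279847/41) = 124303*(41/19279847) = 5096423/19279847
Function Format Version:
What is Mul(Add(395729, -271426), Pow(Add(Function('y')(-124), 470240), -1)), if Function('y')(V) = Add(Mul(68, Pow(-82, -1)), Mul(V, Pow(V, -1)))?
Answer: Rational(5096423, 19279847) ≈ 0.26434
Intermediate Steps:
Function('y')(V) = Rational(7, 41) (Function('y')(V) = Add(Mul(68, Rational(-1, 82)), 1) = Add(Rational(-34, 41), 1) = Rational(7, 41))
Mul(Add(395729, -271426), Pow(Add(Function('y')(-124), 470240), -1)) = Mul(Add(395729, -271426), Pow(Add(Rational(7, 41), 470240), -1)) = Mul(124303, Pow(Rational(19279847, 41), -1)) = Mul(124303, Rational(41, 19279847)) = Rational(5096423, 19279847)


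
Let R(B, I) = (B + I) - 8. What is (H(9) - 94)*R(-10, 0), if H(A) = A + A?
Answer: 1368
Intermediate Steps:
H(A) = 2*A
R(B, I) = -8 + B + I
(H(9) - 94)*R(-10, 0) = (2*9 - 94)*(-8 - 10 + 0) = (18 - 94)*(-18) = -76*(-18) = 1368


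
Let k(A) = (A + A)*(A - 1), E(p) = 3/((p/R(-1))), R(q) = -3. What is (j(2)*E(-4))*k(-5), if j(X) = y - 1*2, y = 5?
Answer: 405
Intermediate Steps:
E(p) = -9/p (E(p) = 3/((p/(-3))) = 3/((p*(-⅓))) = 3/((-p/3)) = 3*(-3/p) = -9/p)
k(A) = 2*A*(-1 + A) (k(A) = (2*A)*(-1 + A) = 2*A*(-1 + A))
j(X) = 3 (j(X) = 5 - 1*2 = 5 - 2 = 3)
(j(2)*E(-4))*k(-5) = (3*(-9/(-4)))*(2*(-5)*(-1 - 5)) = (3*(-9*(-¼)))*(2*(-5)*(-6)) = (3*(9/4))*60 = (27/4)*60 = 405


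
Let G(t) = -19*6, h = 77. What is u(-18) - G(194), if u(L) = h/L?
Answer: 1975/18 ≈ 109.72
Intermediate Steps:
u(L) = 77/L
G(t) = -114
u(-18) - G(194) = 77/(-18) - 1*(-114) = 77*(-1/18) + 114 = -77/18 + 114 = 1975/18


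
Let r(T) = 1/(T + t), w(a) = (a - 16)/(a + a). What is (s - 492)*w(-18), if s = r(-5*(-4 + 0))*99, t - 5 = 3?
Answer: -77503/168 ≈ -461.33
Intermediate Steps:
t = 8 (t = 5 + 3 = 8)
w(a) = (-16 + a)/(2*a) (w(a) = (-16 + a)/((2*a)) = (-16 + a)*(1/(2*a)) = (-16 + a)/(2*a))
r(T) = 1/(8 + T) (r(T) = 1/(T + 8) = 1/(8 + T))
s = 99/28 (s = 99/(8 - 5*(-4 + 0)) = 99/(8 - 5*(-4)) = 99/(8 + 20) = 99/28 ≈ 3.5357)
(s - 492)*w(-18) = (99/28 - 492)*((½)*(-16 - 18)/(-18)) = -13677*(-1)*(-34)/(56*18) = -13677/28*17/18 = -77503/168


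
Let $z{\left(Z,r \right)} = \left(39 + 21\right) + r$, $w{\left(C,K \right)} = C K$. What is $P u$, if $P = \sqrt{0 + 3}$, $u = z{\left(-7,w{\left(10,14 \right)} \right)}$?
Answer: $200 \sqrt{3} \approx 346.41$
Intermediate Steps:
$z{\left(Z,r \right)} = 60 + r$
$u = 200$ ($u = 60 + 10 \cdot 14 = 60 + 140 = 200$)
$P = \sqrt{3} \approx 1.732$
$P u = \sqrt{3} \cdot 200 = 200 \sqrt{3}$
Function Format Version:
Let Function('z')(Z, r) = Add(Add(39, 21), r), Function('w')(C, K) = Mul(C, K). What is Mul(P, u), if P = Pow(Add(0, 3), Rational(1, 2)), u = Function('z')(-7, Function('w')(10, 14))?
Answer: Mul(200, Pow(3, Rational(1, 2))) ≈ 346.41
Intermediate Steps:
Function('z')(Z, r) = Add(60, r)
u = 200 (u = Add(60, Mul(10, 14)) = Add(60, 140) = 200)
P = Pow(3, Rational(1, 2)) ≈ 1.7320
Mul(P, u) = Mul(Pow(3, Rational(1, 2)), 200) = Mul(200, Pow(3, Rational(1, 2)))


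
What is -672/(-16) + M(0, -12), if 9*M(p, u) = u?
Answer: 122/3 ≈ 40.667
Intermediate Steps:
M(p, u) = u/9
-672/(-16) + M(0, -12) = -672/(-16) + (1/9)*(-12) = -672*(-1)/16 - 4/3 = -42*(-1) - 4/3 = 42 - 4/3 = 122/3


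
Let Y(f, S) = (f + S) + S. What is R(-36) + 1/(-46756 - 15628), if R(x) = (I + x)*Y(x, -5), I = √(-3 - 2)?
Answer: 103307903/62384 - 46*I*√5 ≈ 1656.0 - 102.86*I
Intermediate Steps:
I = I*√5 (I = √(-5) = I*√5 ≈ 2.2361*I)
Y(f, S) = f + 2*S (Y(f, S) = (S + f) + S = f + 2*S)
R(x) = (-10 + x)*(x + I*√5) (R(x) = (I*√5 + x)*(x + 2*(-5)) = (x + I*√5)*(x - 10) = (x + I*√5)*(-10 + x) = (-10 + x)*(x + I*√5))
R(-36) + 1/(-46756 - 15628) = (-10 - 36)*(-36 + I*√5) + 1/(-46756 - 15628) = -46*(-36 + I*√5) + 1/(-62384) = (1656 - 46*I*√5) - 1/62384 = 103307903/62384 - 46*I*√5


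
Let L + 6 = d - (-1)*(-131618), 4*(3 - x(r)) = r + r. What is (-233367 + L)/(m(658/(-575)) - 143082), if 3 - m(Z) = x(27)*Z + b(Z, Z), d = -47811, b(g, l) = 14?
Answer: 118680575/41142692 ≈ 2.8846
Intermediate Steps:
x(r) = 3 - r/2 (x(r) = 3 - (r + r)/4 = 3 - r/2)
m(Z) = -11 + 21*Z/2 (m(Z) = 3 - ((3 - ½*27)*Z + 14) = 3 - ((3 - 27/2)*Z + 14) = 3 - (-21*Z/2 + 14) = 3 - (14 - 21*Z/2) = 3 + (-14 + 21*Z/2) = -11 + 21*Z/2)
L = -179435 (L = -6 + (-47811 - (-1)*(-131618)) = -6 + (-47811 - 1*131618) = -6 + (-47811 - 131618) = -6 - 179429 = -179435)
(-233367 + L)/(m(658/(-575)) - 143082) = (-233367 - 179435)/((-11 + 21*(658/(-575))/2) - 143082) = -412802/((-11 + 21*(658*(-1/575))/2) - 143082) = -412802/((-11 + (21/2)*(-658/575)) - 143082) = -412802/((-11 - 6909/575) - 143082) = -412802/(-13234/575 - 143082) = -412802/(-82285384/575) = -412802*(-575/82285384) = 118680575/41142692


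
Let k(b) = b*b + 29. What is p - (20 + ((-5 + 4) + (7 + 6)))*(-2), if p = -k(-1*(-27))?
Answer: -694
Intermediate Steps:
k(b) = 29 + b² (k(b) = b² + 29 = 29 + b²)
p = -758 (p = -(29 + (-1*(-27))²) = -(29 + 27²) = -(29 + 729) = -1*758 = -758)
p - (20 + ((-5 + 4) + (7 + 6)))*(-2) = -758 - (20 + ((-5 + 4) + (7 + 6)))*(-2) = -758 - (20 + (-1 + 13))*(-2) = -758 - (20 + 12)*(-2) = -758 - 32*(-2) = -758 - 1*(-64) = -758 + 64 = -694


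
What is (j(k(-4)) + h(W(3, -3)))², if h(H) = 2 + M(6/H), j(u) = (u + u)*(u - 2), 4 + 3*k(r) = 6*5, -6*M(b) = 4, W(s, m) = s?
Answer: 1106704/81 ≈ 13663.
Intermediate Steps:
M(b) = -⅔ (M(b) = -⅙*4 = -⅔)
k(r) = 26/3 (k(r) = -4/3 + (6*5)/3 = -4/3 + (⅓)*30 = -4/3 + 10 = 26/3)
j(u) = 2*u*(-2 + u) (j(u) = (2*u)*(-2 + u) = 2*u*(-2 + u))
h(H) = 4/3 (h(H) = 2 - ⅔ = 4/3)
(j(k(-4)) + h(W(3, -3)))² = (2*(26/3)*(-2 + 26/3) + 4/3)² = (2*(26/3)*(20/3) + 4/3)² = (1040/9 + 4/3)² = (1052/9)² = 1106704/81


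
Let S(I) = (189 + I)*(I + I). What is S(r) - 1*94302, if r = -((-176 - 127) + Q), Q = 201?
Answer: -34938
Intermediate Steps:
r = 102 (r = -((-176 - 127) + 201) = -(-303 + 201) = -1*(-102) = 102)
S(I) = 2*I*(189 + I) (S(I) = (189 + I)*(2*I) = 2*I*(189 + I))
S(r) - 1*94302 = 2*102*(189 + 102) - 1*94302 = 2*102*291 - 94302 = 59364 - 94302 = -34938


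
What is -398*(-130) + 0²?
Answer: 51740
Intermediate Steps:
-398*(-130) + 0² = 51740 + 0 = 51740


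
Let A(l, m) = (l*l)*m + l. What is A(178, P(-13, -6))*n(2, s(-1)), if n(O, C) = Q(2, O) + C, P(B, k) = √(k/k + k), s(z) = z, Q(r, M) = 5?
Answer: 712 + 126736*I*√5 ≈ 712.0 + 2.8339e+5*I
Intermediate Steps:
P(B, k) = √(1 + k)
n(O, C) = 5 + C
A(l, m) = l + m*l² (A(l, m) = l²*m + l = m*l² + l = l + m*l²)
A(178, P(-13, -6))*n(2, s(-1)) = (178*(1 + 178*√(1 - 6)))*(5 - 1) = (178*(1 + 178*√(-5)))*4 = (178*(1 + 178*(I*√5)))*4 = (178*(1 + 178*I*√5))*4 = (178 + 31684*I*√5)*4 = 712 + 126736*I*√5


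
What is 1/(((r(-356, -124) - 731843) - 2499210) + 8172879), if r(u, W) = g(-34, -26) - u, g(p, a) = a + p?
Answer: 1/4942122 ≈ 2.0234e-7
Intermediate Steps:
r(u, W) = -60 - u (r(u, W) = (-26 - 34) - u = -60 - u)
1/(((r(-356, -124) - 731843) - 2499210) + 8172879) = 1/((((-60 - 1*(-356)) - 731843) - 2499210) + 8172879) = 1/((((-60 + 356) - 731843) - 2499210) + 8172879) = 1/(((296 - 731843) - 2499210) + 8172879) = 1/((-731547 - 2499210) + 8172879) = 1/(-3230757 + 8172879) = 1/4942122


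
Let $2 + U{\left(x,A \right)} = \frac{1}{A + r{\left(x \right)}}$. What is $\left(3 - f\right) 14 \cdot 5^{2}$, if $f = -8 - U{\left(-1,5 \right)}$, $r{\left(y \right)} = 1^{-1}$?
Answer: $\frac{9625}{3} \approx 3208.3$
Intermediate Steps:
$r{\left(y \right)} = 1$
$U{\left(x,A \right)} = -2 + \frac{1}{1 + A}$ ($U{\left(x,A \right)} = -2 + \frac{1}{A + 1} = -2 + \frac{1}{1 + A}$)
$f = - \frac{37}{6}$ ($f = -8 - \frac{-1 - 10}{1 + 5} = -8 - \frac{-1 - 10}{6} = -8 - \frac{1}{6} \left(-11\right) = -8 - - \frac{11}{6} = -8 + \frac{11}{6} = - \frac{37}{6} \approx -6.1667$)
$\left(3 - f\right) 14 \cdot 5^{2} = \left(3 - - \frac{37}{6}\right) 14 \cdot 5^{2} = \left(3 + \frac{37}{6}\right) 14 \cdot 25 = \frac{55}{6} \cdot 14 \cdot 25 = \frac{385}{3} \cdot 25 = \frac{9625}{3}$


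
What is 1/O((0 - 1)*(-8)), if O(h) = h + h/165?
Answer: 165/1328 ≈ 0.12425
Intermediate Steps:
O(h) = 166*h/165 (O(h) = h + h*(1/165) = h + h/165 = 166*h/165)
1/O((0 - 1)*(-8)) = 1/(166*((0 - 1)*(-8))/165) = 1/(166*(-1*(-8))/165) = 1/((166/165)*8) = 1/(1328/165) = 165/1328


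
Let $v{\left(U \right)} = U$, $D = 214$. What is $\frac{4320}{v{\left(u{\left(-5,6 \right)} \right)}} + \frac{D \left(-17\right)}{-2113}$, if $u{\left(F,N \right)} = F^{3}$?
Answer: $- \frac{1734682}{52825} \approx -32.838$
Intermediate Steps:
$\frac{4320}{v{\left(u{\left(-5,6 \right)} \right)}} + \frac{D \left(-17\right)}{-2113} = \frac{4320}{\left(-5\right)^{3}} + \frac{214 \left(-17\right)}{-2113} = \frac{4320}{-125} - - \frac{3638}{2113} = 4320 \left(- \frac{1}{125}\right) + \frac{3638}{2113} = - \frac{864}{25} + \frac{3638}{2113} = - \frac{1734682}{52825}$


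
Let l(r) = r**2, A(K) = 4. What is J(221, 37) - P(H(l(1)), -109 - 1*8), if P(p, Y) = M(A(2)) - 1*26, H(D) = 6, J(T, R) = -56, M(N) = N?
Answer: -34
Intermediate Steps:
P(p, Y) = -22 (P(p, Y) = 4 - 1*26 = 4 - 26 = -22)
J(221, 37) - P(H(l(1)), -109 - 1*8) = -56 - 1*(-22) = -56 + 22 = -34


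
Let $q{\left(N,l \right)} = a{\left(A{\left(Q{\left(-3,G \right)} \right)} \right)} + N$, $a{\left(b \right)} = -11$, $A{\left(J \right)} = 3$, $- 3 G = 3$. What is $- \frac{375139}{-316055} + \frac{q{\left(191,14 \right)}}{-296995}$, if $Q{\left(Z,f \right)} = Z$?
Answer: $\frac{22271503481}{18773350945} \approx 1.1863$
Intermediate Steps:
$G = -1$ ($G = \left(- \frac{1}{3}\right) 3 = -1$)
$q{\left(N,l \right)} = -11 + N$
$- \frac{375139}{-316055} + \frac{q{\left(191,14 \right)}}{-296995} = - \frac{375139}{-316055} + \frac{-11 + 191}{-296995} = \left(-375139\right) \left(- \frac{1}{316055}\right) + 180 \left(- \frac{1}{296995}\right) = \frac{375139}{316055} - \frac{36}{59399} = \frac{22271503481}{18773350945}$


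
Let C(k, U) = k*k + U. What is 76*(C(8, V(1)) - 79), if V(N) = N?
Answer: -1064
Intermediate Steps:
C(k, U) = U + k² (C(k, U) = k² + U = U + k²)
76*(C(8, V(1)) - 79) = 76*((1 + 8²) - 79) = 76*((1 + 64) - 79) = 76*(65 - 79) = 76*(-14) = -1064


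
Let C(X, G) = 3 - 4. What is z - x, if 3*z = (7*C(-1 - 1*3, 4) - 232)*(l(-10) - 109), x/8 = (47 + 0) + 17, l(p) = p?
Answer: 26905/3 ≈ 8968.3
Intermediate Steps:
C(X, G) = -1
x = 512 (x = 8*((47 + 0) + 17) = 8*(47 + 17) = 8*64 = 512)
z = 28441/3 (z = ((7*(-1) - 232)*(-10 - 109))/3 = ((-7 - 232)*(-119))/3 = (-239*(-119))/3 = (⅓)*28441 = 28441/3 ≈ 9480.3)
z - x = 28441/3 - 1*512 = 28441/3 - 512 = 26905/3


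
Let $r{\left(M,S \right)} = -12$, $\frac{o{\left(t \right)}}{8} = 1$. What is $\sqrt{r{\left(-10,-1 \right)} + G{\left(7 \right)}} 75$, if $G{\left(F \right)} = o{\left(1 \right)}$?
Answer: $150 i \approx 150.0 i$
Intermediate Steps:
$o{\left(t \right)} = 8$ ($o{\left(t \right)} = 8 \cdot 1 = 8$)
$G{\left(F \right)} = 8$
$\sqrt{r{\left(-10,-1 \right)} + G{\left(7 \right)}} 75 = \sqrt{-12 + 8} \cdot 75 = \sqrt{-4} \cdot 75 = 2 i 75 = 150 i$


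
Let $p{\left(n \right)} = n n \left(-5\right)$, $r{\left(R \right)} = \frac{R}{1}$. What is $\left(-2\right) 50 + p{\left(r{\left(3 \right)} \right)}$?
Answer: $-145$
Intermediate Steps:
$r{\left(R \right)} = R$ ($r{\left(R \right)} = R 1 = R$)
$p{\left(n \right)} = - 5 n^{2}$ ($p{\left(n \right)} = n^{2} \left(-5\right) = - 5 n^{2}$)
$\left(-2\right) 50 + p{\left(r{\left(3 \right)} \right)} = \left(-2\right) 50 - 5 \cdot 3^{2} = -100 - 45 = -145$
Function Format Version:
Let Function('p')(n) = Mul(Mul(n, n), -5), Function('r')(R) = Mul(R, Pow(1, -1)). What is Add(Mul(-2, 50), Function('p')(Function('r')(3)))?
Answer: -145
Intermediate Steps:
Function('r')(R) = R (Function('r')(R) = Mul(R, 1) = R)
Function('p')(n) = Mul(-5, Pow(n, 2)) (Function('p')(n) = Mul(Pow(n, 2), -5) = Mul(-5, Pow(n, 2)))
Add(Mul(-2, 50), Function('p')(Function('r')(3))) = Add(Mul(-2, 50), Mul(-5, Pow(3, 2))) = Add(-100, Mul(-5, 9)) = Add(-100, -45) = -145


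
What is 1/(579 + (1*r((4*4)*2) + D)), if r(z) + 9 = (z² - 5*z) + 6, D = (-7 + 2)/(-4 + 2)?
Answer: 2/2885 ≈ 0.00069324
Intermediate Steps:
D = 5/2 (D = -5/(-2) = -5*(-½) = 5/2 ≈ 2.5000)
r(z) = -3 + z² - 5*z (r(z) = -9 + ((z² - 5*z) + 6) = -9 + (6 + z² - 5*z) = -3 + z² - 5*z)
1/(579 + (1*r((4*4)*2) + D)) = 1/(579 + (1*(-3 + ((4*4)*2)² - 5*4*4*2) + 5/2)) = 1/(579 + (1*(-3 + (16*2)² - 80*2) + 5/2)) = 1/(579 + (1*(-3 + 32² - 5*32) + 5/2)) = 1/(579 + (1*(-3 + 1024 - 160) + 5/2)) = 1/(579 + (1*861 + 5/2)) = 1/(579 + (861 + 5/2)) = 1/(579 + 1727/2) = 1/(2885/2) = 2/2885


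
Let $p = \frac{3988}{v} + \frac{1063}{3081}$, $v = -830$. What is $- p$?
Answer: $\frac{5702369}{1278615} \approx 4.4598$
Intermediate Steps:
$p = - \frac{5702369}{1278615}$ ($p = \frac{3988}{-830} + \frac{1063}{3081} = 3988 \left(- \frac{1}{830}\right) + 1063 \cdot \frac{1}{3081} = - \frac{1994}{415} + \frac{1063}{3081} = - \frac{5702369}{1278615} \approx -4.4598$)
$- p = \left(-1\right) \left(- \frac{5702369}{1278615}\right) = \frac{5702369}{1278615}$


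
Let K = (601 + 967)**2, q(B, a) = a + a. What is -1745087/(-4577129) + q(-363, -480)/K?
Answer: 66970605257/175834987664 ≈ 0.38087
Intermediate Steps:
q(B, a) = 2*a
K = 2458624 (K = 1568**2 = 2458624)
-1745087/(-4577129) + q(-363, -480)/K = -1745087/(-4577129) + (2*(-480))/2458624 = -1745087*(-1/4577129) - 960*1/2458624 = 1745087/4577129 - 15/38416 = 66970605257/175834987664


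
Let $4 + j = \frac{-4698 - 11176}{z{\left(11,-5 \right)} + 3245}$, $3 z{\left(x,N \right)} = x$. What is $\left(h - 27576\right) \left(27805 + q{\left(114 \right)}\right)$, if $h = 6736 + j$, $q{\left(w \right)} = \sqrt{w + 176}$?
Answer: $- \frac{2824894102515}{4873} - \frac{101596623 \sqrt{290}}{4873} \approx -5.8006 \cdot 10^{8}$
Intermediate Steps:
$z{\left(x,N \right)} = \frac{x}{3}$
$q{\left(w \right)} = \sqrt{176 + w}$
$j = - \frac{43303}{4873}$ ($j = -4 + \frac{-4698 - 11176}{\frac{1}{3} \cdot 11 + 3245} = -4 - \frac{15874}{\frac{11}{3} + 3245} = -4 - \frac{15874}{\frac{9746}{3}} = -4 - \frac{23811}{4873} = - \frac{43303}{4873} \approx -8.8863$)
$h = \frac{32781225}{4873}$ ($h = 6736 - \frac{43303}{4873} = \frac{32781225}{4873} \approx 6727.1$)
$\left(h - 27576\right) \left(27805 + q{\left(114 \right)}\right) = \left(\frac{32781225}{4873} - 27576\right) \left(27805 + \sqrt{176 + 114}\right) = - \frac{101596623 \left(27805 + \sqrt{290}\right)}{4873} = - \frac{2824894102515}{4873} - \frac{101596623 \sqrt{290}}{4873}$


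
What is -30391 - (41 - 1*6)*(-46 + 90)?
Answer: -31931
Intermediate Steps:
-30391 - (41 - 1*6)*(-46 + 90) = -30391 - (41 - 6)*44 = -30391 - 35*44 = -30391 - 1*1540 = -30391 - 1540 = -31931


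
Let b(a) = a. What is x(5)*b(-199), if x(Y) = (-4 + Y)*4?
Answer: -796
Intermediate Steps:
x(Y) = -16 + 4*Y
x(5)*b(-199) = (-16 + 4*5)*(-199) = (-16 + 20)*(-199) = 4*(-199) = -796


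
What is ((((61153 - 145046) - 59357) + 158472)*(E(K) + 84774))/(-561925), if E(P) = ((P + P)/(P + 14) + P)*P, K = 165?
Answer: -43713824166/14369225 ≈ -3042.2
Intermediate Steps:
E(P) = P*(P + 2*P/(14 + P)) (E(P) = ((2*P)/(14 + P) + P)*P = (2*P/(14 + P) + P)*P = (P + 2*P/(14 + P))*P = P*(P + 2*P/(14 + P)))
((((61153 - 145046) - 59357) + 158472)*(E(K) + 84774))/(-561925) = ((((61153 - 145046) - 59357) + 158472)*(165²*(16 + 165)/(14 + 165) + 84774))/(-561925) = (((-83893 - 59357) + 158472)*(27225*181/179 + 84774))*(-1/561925) = ((-143250 + 158472)*(27225*(1/179)*181 + 84774))*(-1/561925) = (15222*(4927725/179 + 84774))*(-1/561925) = (15222*(20102271/179))*(-1/561925) = (305996769162/179)*(-1/561925) = -43713824166/14369225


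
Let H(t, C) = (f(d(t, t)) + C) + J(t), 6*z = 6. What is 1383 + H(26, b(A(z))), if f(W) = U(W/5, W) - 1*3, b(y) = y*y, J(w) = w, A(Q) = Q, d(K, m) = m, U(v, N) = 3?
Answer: 1410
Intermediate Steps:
z = 1 (z = (⅙)*6 = 1)
b(y) = y²
f(W) = 0 (f(W) = 3 - 1*3 = 3 - 3 = 0)
H(t, C) = C + t (H(t, C) = (0 + C) + t = C + t)
1383 + H(26, b(A(z))) = 1383 + (1² + 26) = 1383 + (1 + 26) = 1383 + 27 = 1410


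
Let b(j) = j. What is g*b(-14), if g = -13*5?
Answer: 910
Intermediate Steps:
g = -65
g*b(-14) = -65*(-14) = 910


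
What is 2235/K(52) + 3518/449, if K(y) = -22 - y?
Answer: -743183/33226 ≈ -22.368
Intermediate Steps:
2235/K(52) + 3518/449 = 2235/(-22 - 1*52) + 3518/449 = 2235/(-22 - 52) + 3518*(1/449) = 2235/(-74) + 3518/449 = 2235*(-1/74) + 3518/449 = -2235/74 + 3518/449 = -743183/33226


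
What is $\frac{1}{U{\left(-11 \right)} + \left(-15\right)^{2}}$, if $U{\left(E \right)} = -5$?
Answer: $\frac{1}{220} \approx 0.0045455$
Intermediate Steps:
$\frac{1}{U{\left(-11 \right)} + \left(-15\right)^{2}} = \frac{1}{-5 + \left(-15\right)^{2}} = \frac{1}{-5 + 225} = \frac{1}{220}$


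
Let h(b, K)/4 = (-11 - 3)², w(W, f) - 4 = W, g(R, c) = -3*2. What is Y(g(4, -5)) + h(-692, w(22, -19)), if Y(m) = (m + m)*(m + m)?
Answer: 928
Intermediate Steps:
g(R, c) = -6
w(W, f) = 4 + W
Y(m) = 4*m² (Y(m) = (2*m)*(2*m) = 4*m²)
h(b, K) = 784 (h(b, K) = 4*(-11 - 3)² = 4*(-14)² = 4*196 = 784)
Y(g(4, -5)) + h(-692, w(22, -19)) = 4*(-6)² + 784 = 4*36 + 784 = 144 + 784 = 928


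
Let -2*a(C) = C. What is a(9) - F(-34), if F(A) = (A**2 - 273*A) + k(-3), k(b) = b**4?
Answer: -21047/2 ≈ -10524.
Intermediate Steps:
a(C) = -C/2
F(A) = 81 + A**2 - 273*A (F(A) = (A**2 - 273*A) + (-3)**4 = (A**2 - 273*A) + 81 = 81 + A**2 - 273*A)
a(9) - F(-34) = -1/2*9 - (81 + (-34)**2 - 273*(-34)) = -9/2 - (81 + 1156 + 9282) = -9/2 - 1*10519 = -9/2 - 10519 = -21047/2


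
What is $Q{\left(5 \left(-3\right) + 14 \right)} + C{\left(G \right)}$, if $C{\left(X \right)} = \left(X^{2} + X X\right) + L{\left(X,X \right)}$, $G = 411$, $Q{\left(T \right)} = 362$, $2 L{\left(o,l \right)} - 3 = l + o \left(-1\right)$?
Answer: $\frac{676411}{2} \approx 3.3821 \cdot 10^{5}$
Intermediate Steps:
$L{\left(o,l \right)} = \frac{3}{2} + \frac{l}{2} - \frac{o}{2}$ ($L{\left(o,l \right)} = \frac{3}{2} + \frac{l + o \left(-1\right)}{2} = \frac{3}{2} + \frac{l - o}{2} = \frac{3}{2} + \left(\frac{l}{2} - \frac{o}{2}\right) = \frac{3}{2} + \frac{l}{2} - \frac{o}{2}$)
$C{\left(X \right)} = \frac{3}{2} + 2 X^{2}$ ($C{\left(X \right)} = \left(X^{2} + X X\right) + \left(\frac{3}{2} + \frac{X}{2} - \frac{X}{2}\right) = \left(X^{2} + X^{2}\right) + \frac{3}{2} = 2 X^{2} + \frac{3}{2} = \frac{3}{2} + 2 X^{2}$)
$Q{\left(5 \left(-3\right) + 14 \right)} + C{\left(G \right)} = 362 + \left(\frac{3}{2} + 2 \cdot 411^{2}\right) = 362 + \left(\frac{3}{2} + 2 \cdot 168921\right) = 362 + \left(\frac{3}{2} + 337842\right) = 362 + \frac{675687}{2} = \frac{676411}{2}$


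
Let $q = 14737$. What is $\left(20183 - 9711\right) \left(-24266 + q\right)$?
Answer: $-99787688$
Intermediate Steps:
$\left(20183 - 9711\right) \left(-24266 + q\right) = \left(20183 - 9711\right) \left(-24266 + 14737\right) = 10472 \left(-9529\right) = -99787688$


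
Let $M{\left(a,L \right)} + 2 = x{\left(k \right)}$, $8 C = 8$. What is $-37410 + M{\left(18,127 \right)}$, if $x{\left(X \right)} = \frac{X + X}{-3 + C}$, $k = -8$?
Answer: $-37404$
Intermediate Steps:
$C = 1$ ($C = \frac{1}{8} \cdot 8 = 1$)
$x{\left(X \right)} = - X$ ($x{\left(X \right)} = \frac{X + X}{-3 + 1} = \frac{2 X}{-2} = 2 X \left(- \frac{1}{2}\right) = - X$)
$M{\left(a,L \right)} = 6$ ($M{\left(a,L \right)} = -2 - -8 = -2 + 8 = 6$)
$-37410 + M{\left(18,127 \right)} = -37410 + 6 = -37404$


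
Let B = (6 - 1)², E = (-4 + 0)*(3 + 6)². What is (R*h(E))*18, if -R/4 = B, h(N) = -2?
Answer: 3600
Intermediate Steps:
E = -324 (E = -4*9² = -4*81 = -324)
B = 25 (B = 5² = 25)
R = -100 (R = -4*25 = -100)
(R*h(E))*18 = -100*(-2)*18 = 200*18 = 3600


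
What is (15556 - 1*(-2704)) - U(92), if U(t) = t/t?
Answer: 18259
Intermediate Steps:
U(t) = 1
(15556 - 1*(-2704)) - U(92) = (15556 - 1*(-2704)) - 1*1 = (15556 + 2704) - 1 = 18260 - 1 = 18259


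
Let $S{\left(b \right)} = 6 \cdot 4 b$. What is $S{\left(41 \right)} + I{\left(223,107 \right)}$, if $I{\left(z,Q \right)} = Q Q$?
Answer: $12433$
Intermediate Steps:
$I{\left(z,Q \right)} = Q^{2}$
$S{\left(b \right)} = 24 b$
$S{\left(41 \right)} + I{\left(223,107 \right)} = 24 \cdot 41 + 107^{2} = 984 + 11449 = 12433$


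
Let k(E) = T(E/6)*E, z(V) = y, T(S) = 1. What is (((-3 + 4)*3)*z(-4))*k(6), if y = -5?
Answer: -90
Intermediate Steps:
z(V) = -5
k(E) = E (k(E) = 1*E = E)
(((-3 + 4)*3)*z(-4))*k(6) = (((-3 + 4)*3)*(-5))*6 = ((1*3)*(-5))*6 = (3*(-5))*6 = -15*6 = -90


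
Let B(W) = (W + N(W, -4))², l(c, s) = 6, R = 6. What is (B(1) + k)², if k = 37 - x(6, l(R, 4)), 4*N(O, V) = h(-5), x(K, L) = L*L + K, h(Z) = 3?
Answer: 961/256 ≈ 3.7539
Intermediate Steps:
x(K, L) = K + L² (x(K, L) = L² + K = K + L²)
N(O, V) = ¾ (N(O, V) = (¼)*3 = ¾)
B(W) = (¾ + W)² (B(W) = (W + ¾)² = (¾ + W)²)
k = -5 (k = 37 - (6 + 6²) = 37 - (6 + 36) = 37 - 1*42 = 37 - 42 = -5)
(B(1) + k)² = ((3 + 4*1)²/16 - 5)² = ((3 + 4)²/16 - 5)² = ((1/16)*7² - 5)² = ((1/16)*49 - 5)² = (49/16 - 5)² = (-31/16)² = 961/256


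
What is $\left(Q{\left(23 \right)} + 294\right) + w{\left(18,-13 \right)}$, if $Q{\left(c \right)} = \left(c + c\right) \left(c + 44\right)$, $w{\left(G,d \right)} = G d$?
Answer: $3142$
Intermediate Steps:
$Q{\left(c \right)} = 2 c \left(44 + c\right)$
$\left(Q{\left(23 \right)} + 294\right) + w{\left(18,-13 \right)} = \left(2 \cdot 23 \left(44 + 23\right) + 294\right) + 18 \left(-13\right) = \left(2 \cdot 23 \cdot 67 + 294\right) - 234 = \left(3082 + 294\right) - 234 = 3376 - 234 = 3142$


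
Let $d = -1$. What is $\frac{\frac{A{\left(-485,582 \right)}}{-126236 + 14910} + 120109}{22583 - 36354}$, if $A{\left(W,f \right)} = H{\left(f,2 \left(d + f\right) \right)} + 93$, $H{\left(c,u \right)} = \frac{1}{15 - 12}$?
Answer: $- \frac{426742163}{48927777} \approx -8.7219$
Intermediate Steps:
$H{\left(c,u \right)} = \frac{1}{3}$
$A{\left(W,f \right)} = \frac{280}{3}$ ($A{\left(W,f \right)} = \frac{1}{3} + 93 = \frac{280}{3}$)
$\frac{\frac{A{\left(-485,582 \right)}}{-126236 + 14910} + 120109}{22583 - 36354} = \frac{\frac{280}{3 \left(-126236 + 14910\right)} + 120109}{22583 - 36354} = \frac{\frac{280}{3 \left(-111326\right)} + 120109}{-13771} = \left(\frac{280}{3} \left(- \frac{1}{111326}\right) + 120109\right) \left(- \frac{1}{13771}\right) = \left(- \frac{140}{166989} + 120109\right) \left(- \frac{1}{13771}\right) = \frac{20056881661}{166989} \left(- \frac{1}{13771}\right) = - \frac{426742163}{48927777}$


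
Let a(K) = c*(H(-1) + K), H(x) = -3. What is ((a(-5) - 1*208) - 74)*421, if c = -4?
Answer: -105250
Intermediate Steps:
a(K) = 12 - 4*K (a(K) = -4*(-3 + K) = 12 - 4*K)
((a(-5) - 1*208) - 74)*421 = (((12 - 4*(-5)) - 1*208) - 74)*421 = (((12 + 20) - 208) - 74)*421 = ((32 - 208) - 74)*421 = (-176 - 74)*421 = -250*421 = -105250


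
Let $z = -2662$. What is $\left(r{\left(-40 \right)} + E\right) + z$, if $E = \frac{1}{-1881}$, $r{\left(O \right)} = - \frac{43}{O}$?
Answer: $- \frac{200208037}{75240} \approx -2660.9$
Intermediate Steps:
$E = - \frac{1}{1881} \approx -0.00053163$
$\left(r{\left(-40 \right)} + E\right) + z = \left(- \frac{43}{-40} - \frac{1}{1881}\right) - 2662 = \left(\left(-43\right) \left(- \frac{1}{40}\right) - \frac{1}{1881}\right) - 2662 = \left(\frac{43}{40} - \frac{1}{1881}\right) - 2662 = \frac{80843}{75240} - 2662 = - \frac{200208037}{75240}$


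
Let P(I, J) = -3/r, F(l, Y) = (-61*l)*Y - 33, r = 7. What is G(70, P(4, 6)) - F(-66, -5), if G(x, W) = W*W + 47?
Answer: 990299/49 ≈ 20210.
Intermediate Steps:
F(l, Y) = -33 - 61*Y*l (F(l, Y) = -61*Y*l - 33 = -33 - 61*Y*l)
P(I, J) = -3/7
G(x, W) = 47 + W² (G(x, W) = W² + 47 = 47 + W²)
G(70, P(4, 6)) - F(-66, -5) = (47 + (-3/7)²) - (-33 - 61*(-5)*(-66)) = (47 + 9/49) - (-33 - 20130) = 2312/49 - 1*(-20163) = 2312/49 + 20163 = 990299/49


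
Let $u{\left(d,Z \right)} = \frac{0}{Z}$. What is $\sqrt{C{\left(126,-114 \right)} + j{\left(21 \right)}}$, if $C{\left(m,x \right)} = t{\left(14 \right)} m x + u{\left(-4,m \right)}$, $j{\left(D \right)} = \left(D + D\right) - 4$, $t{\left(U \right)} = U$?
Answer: $i \sqrt{201058} \approx 448.4 i$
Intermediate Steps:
$u{\left(d,Z \right)} = 0$
$j{\left(D \right)} = -4 + 2 D$ ($j{\left(D \right)} = 2 D - 4 = -4 + 2 D$)
$C{\left(m,x \right)} = 14 m x$ ($C{\left(m,x \right)} = 14 m x + 0 = 14 m x$)
$\sqrt{C{\left(126,-114 \right)} + j{\left(21 \right)}} = \sqrt{14 \cdot 126 \left(-114\right) + \left(-4 + 2 \cdot 21\right)} = \sqrt{-201096 + \left(-4 + 42\right)} = \sqrt{-201096 + 38} = \sqrt{-201058} = i \sqrt{201058}$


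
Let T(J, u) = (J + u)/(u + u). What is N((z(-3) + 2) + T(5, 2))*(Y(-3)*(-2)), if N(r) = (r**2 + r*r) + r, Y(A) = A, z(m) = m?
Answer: 45/4 ≈ 11.250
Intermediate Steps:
T(J, u) = (J + u)/(2*u) (T(J, u) = (J + u)/((2*u)) = (J + u)*(1/(2*u)) = (J + u)/(2*u))
N(r) = r + 2*r**2 (N(r) = (r**2 + r**2) + r = 2*r**2 + r = r + 2*r**2)
N((z(-3) + 2) + T(5, 2))*(Y(-3)*(-2)) = (((-3 + 2) + (1/2)*(5 + 2)/2)*(1 + 2*((-3 + 2) + (1/2)*(5 + 2)/2)))*(-3*(-2)) = ((-1 + (1/2)*(1/2)*7)*(1 + 2*(-1 + (1/2)*(1/2)*7)))*6 = ((-1 + 7/4)*(1 + 2*(-1 + 7/4)))*6 = (3*(1 + 2*(3/4))/4)*6 = (3*(1 + 3/2)/4)*6 = ((3/4)*(5/2))*6 = (15/8)*6 = 45/4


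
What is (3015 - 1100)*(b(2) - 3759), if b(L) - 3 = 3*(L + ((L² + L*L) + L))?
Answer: -7123800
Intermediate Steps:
b(L) = 3 + 6*L + 6*L² (b(L) = 3 + 3*(L + ((L² + L*L) + L)) = 3 + 3*(L + ((L² + L²) + L)) = 3 + 3*(L + (2*L² + L)) = 3 + 3*(L + (L + 2*L²)) = 3 + 3*(2*L + 2*L²) = 3 + (6*L + 6*L²) = 3 + 6*L + 6*L²)
(3015 - 1100)*(b(2) - 3759) = (3015 - 1100)*((3 + 6*2 + 6*2²) - 3759) = 1915*((3 + 12 + 6*4) - 3759) = 1915*((3 + 12 + 24) - 3759) = 1915*(39 - 3759) = 1915*(-3720) = -7123800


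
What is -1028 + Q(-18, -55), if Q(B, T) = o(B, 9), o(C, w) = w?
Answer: -1019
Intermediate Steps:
Q(B, T) = 9
-1028 + Q(-18, -55) = -1028 + 9 = -1019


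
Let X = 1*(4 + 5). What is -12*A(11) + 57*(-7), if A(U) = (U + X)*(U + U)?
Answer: -5679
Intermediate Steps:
X = 9 (X = 1*9 = 9)
A(U) = 2*U*(9 + U) (A(U) = (U + 9)*(U + U) = (9 + U)*(2*U) = 2*U*(9 + U))
-12*A(11) + 57*(-7) = -24*11*(9 + 11) + 57*(-7) = -24*11*20 - 399 = -12*440 - 399 = -5280 - 399 = -5679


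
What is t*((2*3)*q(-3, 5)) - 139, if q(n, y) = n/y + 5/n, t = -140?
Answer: 1765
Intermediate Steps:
q(n, y) = 5/n + n/y
t*((2*3)*q(-3, 5)) - 139 = -140*2*3*(5/(-3) - 3/5) - 139 = -840*(5*(-1/3) - 3*1/5) - 139 = -840*(-5/3 - 3/5) - 139 = -840*(-34)/15 - 139 = -140*(-68/5) - 139 = 1904 - 139 = 1765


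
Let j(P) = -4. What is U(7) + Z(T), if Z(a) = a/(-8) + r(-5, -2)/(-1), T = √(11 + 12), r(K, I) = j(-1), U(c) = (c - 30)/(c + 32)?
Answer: 133/39 - √23/8 ≈ 2.8108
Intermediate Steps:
U(c) = (-30 + c)/(32 + c)
r(K, I) = -4
T = √23 ≈ 4.7958
Z(a) = 4 - a/8 (Z(a) = a/(-8) - 4/(-1) = a*(-⅛) - 4*(-1) = -a/8 + 4 = 4 - a/8)
U(7) + Z(T) = (-30 + 7)/(32 + 7) + (4 - √23/8) = -23/39 + (4 - √23/8) = 133/39 - √23/8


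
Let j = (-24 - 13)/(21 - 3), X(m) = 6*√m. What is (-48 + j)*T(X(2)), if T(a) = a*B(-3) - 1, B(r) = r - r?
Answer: 901/18 ≈ 50.056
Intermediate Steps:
B(r) = 0
T(a) = -1 (T(a) = a*0 - 1 = 0 - 1 = -1)
j = -37/18 ≈ -2.0556
(-48 + j)*T(X(2)) = (-48 - 37/18)*(-1) = -901/18*(-1) = 901/18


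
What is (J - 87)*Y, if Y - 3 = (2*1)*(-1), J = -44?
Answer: -131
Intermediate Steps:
Y = 1 (Y = 3 + (2*1)*(-1) = 3 + 2*(-1) = 3 - 2 = 1)
(J - 87)*Y = (-44 - 87)*1 = -131*1 = -131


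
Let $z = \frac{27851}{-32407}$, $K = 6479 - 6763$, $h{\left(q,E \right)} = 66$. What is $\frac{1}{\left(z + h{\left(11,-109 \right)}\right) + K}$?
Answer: $- \frac{32407}{7092577} \approx -0.0045691$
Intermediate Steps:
$K = -284$
$z = - \frac{27851}{32407}$ ($z = 27851 \left(- \frac{1}{32407}\right) = - \frac{27851}{32407} \approx -0.85941$)
$\frac{1}{\left(z + h{\left(11,-109 \right)}\right) + K} = \frac{1}{\left(- \frac{27851}{32407} + 66\right) - 284} = \frac{1}{\frac{2111011}{32407} - 284} = \frac{1}{- \frac{7092577}{32407}} = - \frac{32407}{7092577}$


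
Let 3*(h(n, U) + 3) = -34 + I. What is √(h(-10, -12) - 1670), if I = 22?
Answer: I*√1677 ≈ 40.951*I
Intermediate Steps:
h(n, U) = -7 (h(n, U) = -3 + (-34 + 22)/3 = -3 + (⅓)*(-12) = -3 - 4 = -7)
√(h(-10, -12) - 1670) = √(-7 - 1670) = √(-1677) = I*√1677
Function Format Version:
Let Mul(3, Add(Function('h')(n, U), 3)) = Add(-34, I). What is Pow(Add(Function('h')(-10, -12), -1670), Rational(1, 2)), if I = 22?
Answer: Mul(I, Pow(1677, Rational(1, 2))) ≈ Mul(40.951, I)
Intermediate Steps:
Function('h')(n, U) = -7 (Function('h')(n, U) = Add(-3, Mul(Rational(1, 3), Add(-34, 22))) = Add(-3, Mul(Rational(1, 3), -12)) = Add(-3, -4) = -7)
Pow(Add(Function('h')(-10, -12), -1670), Rational(1, 2)) = Pow(Add(-7, -1670), Rational(1, 2)) = Pow(-1677, Rational(1, 2)) = Mul(I, Pow(1677, Rational(1, 2)))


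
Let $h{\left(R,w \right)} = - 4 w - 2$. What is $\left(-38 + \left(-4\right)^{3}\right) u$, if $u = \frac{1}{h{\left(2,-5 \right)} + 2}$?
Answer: $- \frac{51}{10} \approx -5.1$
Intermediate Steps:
$h{\left(R,w \right)} = -2 - 4 w$
$u = \frac{1}{20}$ ($u = \frac{1}{\left(-2 - -20\right) + 2} = \frac{1}{\left(-2 + 20\right) + 2} = \frac{1}{18 + 2} = \frac{1}{20} \approx 0.05$)
$\left(-38 + \left(-4\right)^{3}\right) u = \left(-38 + \left(-4\right)^{3}\right) \frac{1}{20} = \left(-38 - 64\right) \frac{1}{20} = \left(-102\right) \frac{1}{20} = - \frac{51}{10}$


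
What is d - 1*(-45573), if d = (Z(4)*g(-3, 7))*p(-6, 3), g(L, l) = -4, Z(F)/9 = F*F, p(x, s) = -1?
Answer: 46149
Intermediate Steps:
Z(F) = 9*F² (Z(F) = 9*(F*F) = 9*F²)
d = 576 (d = ((9*4²)*(-4))*(-1) = ((9*16)*(-4))*(-1) = (144*(-4))*(-1) = -576*(-1) = 576)
d - 1*(-45573) = 576 - 1*(-45573) = 576 + 45573 = 46149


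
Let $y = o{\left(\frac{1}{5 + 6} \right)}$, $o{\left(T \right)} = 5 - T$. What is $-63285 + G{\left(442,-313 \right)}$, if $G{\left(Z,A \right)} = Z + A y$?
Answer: $- \frac{708175}{11} \approx -64380.0$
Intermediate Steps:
$y = \frac{54}{11}$ ($y = 5 - \frac{1}{5 + 6} = 5 - \frac{1}{11} = \frac{54}{11} \approx 4.9091$)
$G{\left(Z,A \right)} = Z + \frac{54 A}{11}$ ($G{\left(Z,A \right)} = Z + A \frac{54}{11} = Z + \frac{54 A}{11}$)
$-63285 + G{\left(442,-313 \right)} = -63285 + \left(442 + \frac{54}{11} \left(-313\right)\right) = -63285 + \left(442 - \frac{16902}{11}\right) = -63285 - \frac{12040}{11} = - \frac{708175}{11}$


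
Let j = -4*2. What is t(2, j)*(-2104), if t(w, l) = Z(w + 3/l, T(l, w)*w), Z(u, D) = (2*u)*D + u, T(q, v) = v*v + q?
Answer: 51285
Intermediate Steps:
j = -8
T(q, v) = q + v**2 (T(q, v) = v**2 + q = q + v**2)
Z(u, D) = u + 2*D*u (Z(u, D) = 2*D*u + u = u + 2*D*u)
t(w, l) = (1 + 2*w*(l + w**2))*(w + 3/l) (t(w, l) = (w + 3/l)*(1 + 2*((l + w**2)*w)) = (w + 3/l)*(1 + 2*(w*(l + w**2))) = (w + 3/l)*(1 + 2*w*(l + w**2)) = (1 + 2*w*(l + w**2))*(w + 3/l))
t(2, j)*(-2104) = ((1 + 2*2*(-8 + 2**2))*(3 - 8*2)/(-8))*(-2104) = -(1 + 2*2*(-8 + 4))*(3 - 16)/8*(-2104) = -1/8*(1 + 2*2*(-4))*(-13)*(-2104) = -1/8*(1 - 16)*(-13)*(-2104) = -1/8*(-15)*(-13)*(-2104) = -195/8*(-2104) = 51285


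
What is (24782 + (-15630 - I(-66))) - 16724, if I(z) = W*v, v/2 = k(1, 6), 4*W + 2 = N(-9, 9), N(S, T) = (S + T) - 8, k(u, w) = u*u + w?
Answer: -7537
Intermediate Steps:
k(u, w) = w + u² (k(u, w) = u² + w = w + u²)
N(S, T) = -8 + S + T
W = -5/2 (W = -½ + (-8 - 9 + 9)/4 = -½ + (¼)*(-8) = -½ - 2 = -5/2 ≈ -2.5000)
v = 14 (v = 2*(6 + 1²) = 2*(6 + 1) = 2*7 = 14)
I(z) = -35 (I(z) = -5/2*14 = -35)
(24782 + (-15630 - I(-66))) - 16724 = (24782 + (-15630 - 1*(-35))) - 16724 = (24782 + (-15630 + 35)) - 16724 = (24782 - 15595) - 16724 = 9187 - 16724 = -7537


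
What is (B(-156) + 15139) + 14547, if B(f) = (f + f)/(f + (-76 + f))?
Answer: 2879620/97 ≈ 29687.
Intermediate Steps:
B(f) = 2*f/(-76 + 2*f) (B(f) = (2*f)/(-76 + 2*f) = 2*f/(-76 + 2*f))
(B(-156) + 15139) + 14547 = (-156/(-38 - 156) + 15139) + 14547 = (-156/(-194) + 15139) + 14547 = (-156*(-1/194) + 15139) + 14547 = (78/97 + 15139) + 14547 = 1468561/97 + 14547 = 2879620/97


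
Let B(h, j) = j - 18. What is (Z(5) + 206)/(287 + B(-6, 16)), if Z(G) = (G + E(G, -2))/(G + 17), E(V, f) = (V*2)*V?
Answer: 139/190 ≈ 0.73158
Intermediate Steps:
B(h, j) = -18 + j
E(V, f) = 2*V² (E(V, f) = (2*V)*V = 2*V²)
Z(G) = (G + 2*G²)/(17 + G) (Z(G) = (G + 2*G²)/(G + 17) = (G + 2*G²)/(17 + G))
(Z(5) + 206)/(287 + B(-6, 16)) = (5*(1 + 2*5)/(17 + 5) + 206)/(287 + (-18 + 16)) = (5*(1 + 10)/22 + 206)/(287 - 2) = (5*(1/22)*11 + 206)/285 = (5/2 + 206)*(1/285) = (417/2)*(1/285) = 139/190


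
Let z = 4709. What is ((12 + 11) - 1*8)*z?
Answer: 70635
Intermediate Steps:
((12 + 11) - 1*8)*z = ((12 + 11) - 1*8)*4709 = (23 - 8)*4709 = 15*4709 = 70635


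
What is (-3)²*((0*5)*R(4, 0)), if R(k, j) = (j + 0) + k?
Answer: 0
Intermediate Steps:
R(k, j) = j + k
(-3)²*((0*5)*R(4, 0)) = (-3)²*((0*5)*(0 + 4)) = 9*(0*4) = 9*0 = 0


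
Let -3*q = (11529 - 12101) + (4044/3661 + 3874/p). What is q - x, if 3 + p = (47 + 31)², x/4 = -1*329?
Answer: 100587911042/66787623 ≈ 1506.1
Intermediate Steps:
x = -1316 (x = 4*(-1*329) = 4*(-329) = -1316)
p = 6081 (p = -3 + (47 + 31)² = -3 + 78² = -3 + 6084 = 6081)
q = 12695399174/66787623 (q = -((11529 - 12101) + (4044/3661 + 3874/6081))/3 = -(-572 + (4044*(1/3661) + 3874*(1/6081)))/3 = -(-572 + (4044/3661 + 3874/6081))/3 = -(-572 + 38774278/22262541)/3 = -⅓*(-12695399174/22262541) = 12695399174/66787623 ≈ 190.09)
q - x = 12695399174/66787623 - 1*(-1316) = 12695399174/66787623 + 1316 = 100587911042/66787623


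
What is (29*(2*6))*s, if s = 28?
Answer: 9744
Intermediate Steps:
(29*(2*6))*s = (29*(2*6))*28 = (29*12)*28 = 348*28 = 9744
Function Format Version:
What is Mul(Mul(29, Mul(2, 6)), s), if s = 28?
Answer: 9744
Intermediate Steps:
Mul(Mul(29, Mul(2, 6)), s) = Mul(Mul(29, Mul(2, 6)), 28) = Mul(Mul(29, 12), 28) = Mul(348, 28) = 9744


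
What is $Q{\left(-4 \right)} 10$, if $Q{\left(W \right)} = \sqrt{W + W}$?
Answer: $20 i \sqrt{2} \approx 28.284 i$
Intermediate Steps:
$Q{\left(W \right)} = \sqrt{2} \sqrt{W}$ ($Q{\left(W \right)} = \sqrt{2 W} = \sqrt{2} \sqrt{W}$)
$Q{\left(-4 \right)} 10 = \sqrt{2} \sqrt{-4} \cdot 10 = \sqrt{2} \cdot 2 i 10 = 2 i \sqrt{2} \cdot 10 = 20 i \sqrt{2}$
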